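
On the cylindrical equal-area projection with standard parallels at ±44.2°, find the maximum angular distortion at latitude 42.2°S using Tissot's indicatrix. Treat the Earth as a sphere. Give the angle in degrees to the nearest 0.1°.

For cylindrical equal-area with standard parallel φ₀, h = cos φ / cos φ₀ and k = cos φ₀ / cos φ, so h·k = 1.
At 42.2°: h = 1.033, k = 0.9677; principal scales a = 1.033, b = 0.9677.
sin(ω/2) = (a − b)/(a + b) = 0.06558/2.001 = 0.03277, so ω = 2 arcsin(0.03277) ≈ 3.8°.

3.8°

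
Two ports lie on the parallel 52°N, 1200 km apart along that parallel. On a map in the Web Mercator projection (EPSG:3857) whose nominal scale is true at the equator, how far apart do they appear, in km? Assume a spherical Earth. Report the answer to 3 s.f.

1950 km

Mercator is conformal, so the point scale is isotropic: h = k = sec φ = 1/cos φ.
Along the parallel, k = sec 52° = 1/0.6157 = 1.624.
Map distance = 1200 × 1.624 ≈ 1950 km.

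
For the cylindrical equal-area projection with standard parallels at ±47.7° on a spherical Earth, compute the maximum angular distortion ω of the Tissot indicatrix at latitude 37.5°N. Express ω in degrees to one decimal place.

For cylindrical equal-area with standard parallel φ₀, h = cos φ / cos φ₀ and k = cos φ₀ / cos φ, so h·k = 1.
At 37.5°: h = 1.179, k = 0.8483; principal scales a = 1.179, b = 0.8483.
sin(ω/2) = (a − b)/(a + b) = 0.3305/2.027 = 0.1630, so ω = 2 arcsin(0.1630) ≈ 18.8°.

18.8°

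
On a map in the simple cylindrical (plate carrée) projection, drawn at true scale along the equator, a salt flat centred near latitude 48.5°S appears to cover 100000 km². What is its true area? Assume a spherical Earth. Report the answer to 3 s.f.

In the plate carrée (x = Rλ, y = Rφ), meridians are true-scale (h = 1) and parallels are stretched by k = sec φ.
Areal scale = h·k = 1 × sec φ; at 48.5°, h = 1.000, k = 1.509, so h·k = 1.509.
True area = apparent / (areal scale) = 100000 / 1.509 ≈ 66300 km².

66300 km²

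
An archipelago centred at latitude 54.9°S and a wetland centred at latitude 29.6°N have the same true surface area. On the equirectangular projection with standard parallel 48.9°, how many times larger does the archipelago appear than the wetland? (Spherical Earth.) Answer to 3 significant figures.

In the equirectangular projection with standard parallel φ₀ = 48.9° (x = Rλ cos φ₀, y = Rφ), meridians are true-scale (h = 1) and the parallel scale is k = cos φ₀ / cos φ.
Areal scale at 54.9°: h·k = 1.000 × 1.143 = 1.143.
Areal scale at 29.6°: h·k = 1.000 × 0.7560 = 0.7560.
Ratio = 1.143/0.7560 ≈ 1.51.

1.51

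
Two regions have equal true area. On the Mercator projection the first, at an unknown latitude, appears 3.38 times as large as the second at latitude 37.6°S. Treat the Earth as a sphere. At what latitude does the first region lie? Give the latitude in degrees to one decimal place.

64.5°

Mercator areal scale is sec²φ, so apparent-area ratio = sec²φ₁ / sec²φ₂ = cos²φ₂ / cos²φ₁.
cos²φ₂ / cos²φ₁ = 3.38  ⇒  cos φ₁ = cos 37.6° / √3.38 = 0.7923/1.838 = 0.4309.
φ₁ = arccos(0.4309) ≈ 64.5°.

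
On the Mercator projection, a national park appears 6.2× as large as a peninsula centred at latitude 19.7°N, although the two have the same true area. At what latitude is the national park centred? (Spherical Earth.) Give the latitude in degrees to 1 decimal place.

67.8°

Mercator areal scale is sec²φ, so apparent-area ratio = sec²φ₁ / sec²φ₂ = cos²φ₂ / cos²φ₁.
cos²φ₂ / cos²φ₁ = 6.2  ⇒  cos φ₁ = cos 19.7° / √6.2 = 0.9415/2.490 = 0.3781.
φ₁ = arccos(0.3781) ≈ 67.8°.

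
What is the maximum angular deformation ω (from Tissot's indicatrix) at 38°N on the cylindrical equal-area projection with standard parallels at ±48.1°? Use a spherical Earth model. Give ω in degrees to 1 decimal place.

Cylindrical equal-area (φ₀ = 48.1°): h = cos φ / cos 48.1° along meridians, k = cos 48.1° / cos φ along parallels; h·k = 1.
At 38°: h = 1.180, k = 0.8475; principal scales a = 1.180, b = 0.8475.
sin(ω/2) = (a − b)/(a + b) = 0.3325/2.027 = 0.1640, so ω = 2 arcsin(0.1640) ≈ 18.9°.

18.9°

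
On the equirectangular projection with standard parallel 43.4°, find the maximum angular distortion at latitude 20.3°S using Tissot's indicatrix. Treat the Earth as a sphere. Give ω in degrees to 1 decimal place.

14.6°

The equidistant cylindrical projection with φ₀ = 43.4° has h = 1 (meridians true) and k = cos φ₀ / cos φ along parallels.
At 20.3°: h = 1.000, k = 0.7747; principal scales a = 1.000, b = 0.7747.
sin(ω/2) = (a − b)/(a + b) = 0.2253/1.775 = 0.1270, so ω = 2 arcsin(0.1270) ≈ 14.6°.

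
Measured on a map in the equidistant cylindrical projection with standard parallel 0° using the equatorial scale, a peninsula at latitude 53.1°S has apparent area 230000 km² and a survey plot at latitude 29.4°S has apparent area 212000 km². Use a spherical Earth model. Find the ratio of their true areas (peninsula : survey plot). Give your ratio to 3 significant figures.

Plate carrée has h = 1 and k = sec φ, giving areal scale sec φ; true area = (apparent area) · cos φ.
True area of peninsula: 230000 × cos(53.1°) = 230000 × 0.6004 = 138100 km².
True area of survey plot: 212000 × cos(29.4°) = 212000 × 0.8712 = 184700 km².
Ratio = 138100 / 184700 ≈ 0.748.

0.748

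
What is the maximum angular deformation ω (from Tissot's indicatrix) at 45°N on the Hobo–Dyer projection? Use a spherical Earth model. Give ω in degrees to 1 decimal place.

Hobo–Dyer is a cylindrical equal-area projection with standard parallels at ±37.5°. Cylindrical equal-area (φ₀ = 37.5°): h = cos φ / cos 37.5° along meridians, k = cos 37.5° / cos φ along parallels; h·k = 1.
At 45°: h = 0.8913, k = 1.122; principal scales a = 1.122, b = 0.8913.
sin(ω/2) = (a − b)/(a + b) = 0.2307/2.013 = 0.1146, so ω = 2 arcsin(0.1146) ≈ 13.2°.

13.2°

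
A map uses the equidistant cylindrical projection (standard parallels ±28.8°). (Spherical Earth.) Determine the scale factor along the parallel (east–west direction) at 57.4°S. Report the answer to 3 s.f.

In the equirectangular projection with standard parallel φ₀ = 28.8° (x = Rλ cos φ₀, y = Rφ), meridians are true-scale (h = 1) and the parallel scale is k = cos φ₀ / cos φ.
k = cos 28.8° / cos 57.4° = 0.8763/0.5388 = 1.626.

1.63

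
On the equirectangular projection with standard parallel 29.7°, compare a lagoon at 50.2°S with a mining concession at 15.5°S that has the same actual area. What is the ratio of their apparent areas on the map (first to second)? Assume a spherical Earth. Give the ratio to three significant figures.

With standard parallel φ₀ = 29.7°, the equirectangular projection gives x = Rλ cos φ₀, y = Rφ, so h = 1 and k = cos 29.7° / cos φ.
Areal scale at 50.2°: h·k = 1.000 × 1.357 = 1.357.
Areal scale at 15.5°: h·k = 1.000 × 0.9014 = 0.9014.
Ratio = 1.357/0.9014 ≈ 1.51.

1.51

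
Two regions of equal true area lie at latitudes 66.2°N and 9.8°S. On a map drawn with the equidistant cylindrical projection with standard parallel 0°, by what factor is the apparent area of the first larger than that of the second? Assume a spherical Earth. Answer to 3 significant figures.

2.44

In the plate carrée (x = Rλ, y = Rφ), meridians are true-scale (h = 1) and parallels are stretched by k = sec φ.
Areal scale at 66.2°: h·k = 1.000 × 2.478 = 2.478.
Areal scale at 9.8°: h·k = 1.000 × 1.015 = 1.015.
Ratio = 2.478/1.015 ≈ 2.44.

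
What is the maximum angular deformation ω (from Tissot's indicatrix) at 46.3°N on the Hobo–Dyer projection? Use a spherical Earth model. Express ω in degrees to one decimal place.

The Hobo–Dyer projection is cylindrical equal-area with φ₀ = 37.5°. Cylindrical equal-area (φ₀ = 37.5°): h = cos φ / cos 37.5° along meridians, k = cos 37.5° / cos φ along parallels; h·k = 1.
At 46.3°: h = 0.8708, k = 1.148; principal scales a = 1.148, b = 0.8708.
sin(ω/2) = (a − b)/(a + b) = 0.2775/2.019 = 0.1374, so ω = 2 arcsin(0.1374) ≈ 15.8°.

15.8°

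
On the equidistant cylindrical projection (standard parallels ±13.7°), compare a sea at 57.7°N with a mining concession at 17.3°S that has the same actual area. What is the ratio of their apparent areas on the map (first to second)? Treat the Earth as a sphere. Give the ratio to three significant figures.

1.79

The equidistant cylindrical projection with φ₀ = 13.7° has h = 1 (meridians true) and k = cos φ₀ / cos φ along parallels.
Areal scale at 57.7°: h·k = 1.000 × 1.818 = 1.818.
Areal scale at 17.3°: h·k = 1.000 × 1.018 = 1.018.
Ratio = 1.818/1.018 ≈ 1.79.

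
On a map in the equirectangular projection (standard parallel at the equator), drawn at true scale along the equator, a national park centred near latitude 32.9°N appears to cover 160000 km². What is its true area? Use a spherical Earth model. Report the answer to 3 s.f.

For the equirectangular projection with φ₀ = 0 (plate carrée), h = 1 along meridians and k = sec φ along parallels.
Areal scale = h·k = 1 × sec φ; at 32.9°, h = 1.000, k = 1.191, so h·k = 1.191.
True area = apparent / (areal scale) = 160000 / 1.191 ≈ 134000 km².

134000 km²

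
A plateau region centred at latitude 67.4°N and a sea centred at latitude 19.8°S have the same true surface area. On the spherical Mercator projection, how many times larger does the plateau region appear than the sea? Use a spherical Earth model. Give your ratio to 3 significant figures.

5.99

Mercator areal scale is sec²φ.
At 67.4°: sec²(67.4°) = 1/0.3843² = 6.771.
At 19.8°: sec²(19.8°) = 1/0.9409² = 1.130.
Ratio = 6.771/1.130 = cos²(19.8°)/cos²(67.4°) ≈ 5.99.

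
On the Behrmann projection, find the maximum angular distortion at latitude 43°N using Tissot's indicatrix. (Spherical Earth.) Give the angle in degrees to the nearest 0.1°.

19.3°

Behrmann is a cylindrical equal-area projection with standard parallels at ±30°. A cylindrical equal-area projection with standard parallel φ₀ has meridian scale h = cos φ / cos φ₀ and parallel scale k = cos φ₀ / cos φ (so areas are preserved, h·k = 1).
At 43°: h = 0.8445, k = 1.184; principal scales a = 1.184, b = 0.8445.
sin(ω/2) = (a − b)/(a + b) = 0.3396/2.029 = 0.1674, so ω = 2 arcsin(0.1674) ≈ 19.3°.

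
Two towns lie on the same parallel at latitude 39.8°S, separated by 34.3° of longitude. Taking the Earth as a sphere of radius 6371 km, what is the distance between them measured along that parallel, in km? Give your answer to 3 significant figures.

2930 km

Arc length along a parallel = R cos φ · Δλ (with Δλ in radians).
= 6371 × cos 39.8° × (34.3° × π/180) = 6371 × 0.7683 × 0.5986 ≈ 2930 km.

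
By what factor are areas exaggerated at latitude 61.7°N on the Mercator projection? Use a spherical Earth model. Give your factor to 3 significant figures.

For Mercator, h = k = sec φ (a conformal cylindrical projection has a single point scale, 1/cos φ).
Areal scale = k² = sec²φ = 1/cos²(61.7°) = 1/0.4741² = 4.449.

4.45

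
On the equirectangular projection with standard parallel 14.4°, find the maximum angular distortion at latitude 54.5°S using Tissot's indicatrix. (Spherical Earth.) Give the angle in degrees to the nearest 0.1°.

In the equirectangular projection with standard parallel φ₀ = 14.4° (x = Rλ cos φ₀, y = Rφ), meridians are true-scale (h = 1) and the parallel scale is k = cos φ₀ / cos φ.
At 54.5°: h = 1.000, k = 1.668; principal scales a = 1.668, b = 1.000.
sin(ω/2) = (a − b)/(a + b) = 0.6679/2.668 = 0.2504, so ω = 2 arcsin(0.2504) ≈ 29.0°.

29.0°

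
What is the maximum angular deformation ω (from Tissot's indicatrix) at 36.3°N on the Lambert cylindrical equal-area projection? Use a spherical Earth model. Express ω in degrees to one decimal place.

The Lambert cylindrical equal-area projection is the cylindrical equal-area projection with its standard parallel at the equator (φ₀ = 0). Cylindrical equal-area (φ₀ = 0°): h = cos φ / cos 0° along meridians, k = cos 0° / cos φ along parallels; h·k = 1.
At 36.3°: h = 0.8059, k = 1.241; principal scales a = 1.241, b = 0.8059.
sin(ω/2) = (a − b)/(a + b) = 0.4349/2.047 = 0.2125, so ω = 2 arcsin(0.2125) ≈ 24.5°.

24.5°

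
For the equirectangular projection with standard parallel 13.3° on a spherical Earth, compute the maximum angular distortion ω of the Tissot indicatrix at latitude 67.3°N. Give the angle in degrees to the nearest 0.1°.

The equidistant cylindrical projection with φ₀ = 13.3° has h = 1 (meridians true) and k = cos φ₀ / cos φ along parallels.
At 67.3°: h = 1.000, k = 2.522; principal scales a = 2.522, b = 1.000.
sin(ω/2) = (a − b)/(a + b) = 1.522/3.522 = 0.4321, so ω = 2 arcsin(0.4321) ≈ 51.2°.

51.2°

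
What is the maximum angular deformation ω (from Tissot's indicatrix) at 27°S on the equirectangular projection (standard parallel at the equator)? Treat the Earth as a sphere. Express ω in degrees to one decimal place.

Plate carrée maps x = Rλ, y = Rφ. The meridian scale is h = 1 and the parallel scale is k = 1/cos φ = sec φ.
At 27°: h = 1.000, k = 1.122; principal scales a = 1.122, b = 1.000.
sin(ω/2) = (a − b)/(a + b) = 0.1223/2.122 = 0.05764, so ω = 2 arcsin(0.05764) ≈ 6.6°.

6.6°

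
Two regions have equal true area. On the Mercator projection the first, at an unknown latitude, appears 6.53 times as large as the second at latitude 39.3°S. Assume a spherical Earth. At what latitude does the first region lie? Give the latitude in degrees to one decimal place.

Mercator areal scale is sec²φ, so apparent-area ratio = sec²φ₁ / sec²φ₂ = cos²φ₂ / cos²φ₁.
cos²φ₂ / cos²φ₁ = 6.53  ⇒  cos φ₁ = cos 39.3° / √6.53 = 0.7738/2.555 = 0.3028.
φ₁ = arccos(0.3028) ≈ 72.4°.

72.4°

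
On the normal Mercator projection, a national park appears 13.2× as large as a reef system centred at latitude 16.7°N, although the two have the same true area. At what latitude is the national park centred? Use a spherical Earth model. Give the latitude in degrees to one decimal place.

74.7°

For equal true areas on Mercator, apparent areas scale as sec²φ, so the ratio is cos²φ₂ / cos²φ₁.
cos²φ₂ / cos²φ₁ = 13.2  ⇒  cos φ₁ = cos 16.7° / √13.2 = 0.9578/3.633 = 0.2636.
φ₁ = arccos(0.2636) ≈ 74.7°.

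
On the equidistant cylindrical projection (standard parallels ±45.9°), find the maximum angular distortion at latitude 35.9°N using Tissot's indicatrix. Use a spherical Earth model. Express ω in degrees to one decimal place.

The equidistant cylindrical projection with φ₀ = 45.9° has h = 1 (meridians true) and k = cos φ₀ / cos φ along parallels.
At 35.9°: h = 1.000, k = 0.8591; principal scales a = 1.000, b = 0.8591.
sin(ω/2) = (a − b)/(a + b) = 0.1409/1.859 = 0.07579, so ω = 2 arcsin(0.07579) ≈ 8.7°.

8.7°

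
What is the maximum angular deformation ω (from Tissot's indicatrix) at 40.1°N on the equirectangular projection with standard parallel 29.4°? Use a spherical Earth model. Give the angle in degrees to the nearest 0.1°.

7.4°

In the equirectangular projection with standard parallel φ₀ = 29.4° (x = Rλ cos φ₀, y = Rφ), meridians are true-scale (h = 1) and the parallel scale is k = cos φ₀ / cos φ.
At 40.1°: h = 1.000, k = 1.139; principal scales a = 1.139, b = 1.000.
sin(ω/2) = (a − b)/(a + b) = 0.1390/2.139 = 0.06497, so ω = 2 arcsin(0.06497) ≈ 7.4°.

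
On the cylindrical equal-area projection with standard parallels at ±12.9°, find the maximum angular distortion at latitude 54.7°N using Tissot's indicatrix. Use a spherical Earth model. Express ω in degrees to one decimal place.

57.4°

Cylindrical equal-area (φ₀ = 12.9°): h = cos φ / cos 12.9° along meridians, k = cos 12.9° / cos φ along parallels; h·k = 1.
At 54.7°: h = 0.5928, k = 1.687; principal scales a = 1.687, b = 0.5928.
sin(ω/2) = (a − b)/(a + b) = 1.094/2.280 = 0.4799, so ω = 2 arcsin(0.4799) ≈ 57.4°.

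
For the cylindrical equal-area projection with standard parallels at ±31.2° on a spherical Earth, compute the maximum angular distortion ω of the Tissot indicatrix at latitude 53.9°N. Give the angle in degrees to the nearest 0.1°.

41.8°

Cylindrical equal-area (φ₀ = 31.2°): h = cos φ / cos 31.2° along meridians, k = cos 31.2° / cos φ along parallels; h·k = 1.
At 53.9°: h = 0.6888, k = 1.452; principal scales a = 1.452, b = 0.6888.
sin(ω/2) = (a − b)/(a + b) = 0.7629/2.141 = 0.3564, so ω = 2 arcsin(0.3564) ≈ 41.8°.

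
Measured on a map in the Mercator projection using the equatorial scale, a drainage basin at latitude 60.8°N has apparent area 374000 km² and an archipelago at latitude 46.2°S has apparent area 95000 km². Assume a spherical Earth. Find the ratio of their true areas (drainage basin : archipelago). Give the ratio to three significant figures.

1.96

On Mercator the areal scale is sec²φ, so true area = apparent × cos²φ.
True area of drainage basin: 374000 × cos²(60.8°) = 374000 × 0.2380 = 89010 km².
True area of archipelago: 95000 × cos²(46.2°) = 95000 × 0.4791 = 45510 km².
Ratio = 89010 / 45510 ≈ 1.96.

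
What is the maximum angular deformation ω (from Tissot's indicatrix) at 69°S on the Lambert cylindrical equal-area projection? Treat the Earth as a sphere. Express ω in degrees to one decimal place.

The Lambert cylindrical equal-area projection is the cylindrical equal-area projection with its standard parallel at the equator (φ₀ = 0). Cylindrical equal-area (φ₀ = 0°): h = cos φ / cos 0° along meridians, k = cos 0° / cos φ along parallels; h·k = 1.
At 69°: h = 0.3584, k = 2.790; principal scales a = 2.790, b = 0.3584.
sin(ω/2) = (a − b)/(a + b) = 2.432/3.149 = 0.7724, so ω = 2 arcsin(0.7724) ≈ 101.1°.

101.1°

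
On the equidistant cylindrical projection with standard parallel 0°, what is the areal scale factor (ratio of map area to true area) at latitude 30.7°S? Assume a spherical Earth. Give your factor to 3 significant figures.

1.16

Plate carrée maps x = Rλ, y = Rφ. The meridian scale is h = 1 and the parallel scale is k = 1/cos φ = sec φ.
Areal scale = h·k = 1 × sec φ; at 30.7°, h = 1.000, k = 1.163, so h·k = 1.163.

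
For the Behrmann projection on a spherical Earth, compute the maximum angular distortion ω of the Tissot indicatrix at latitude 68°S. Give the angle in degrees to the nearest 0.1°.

The Behrmann projection is cylindrical equal-area with φ₀ = 30°. A cylindrical equal-area projection with standard parallel φ₀ has meridian scale h = cos φ / cos φ₀ and parallel scale k = cos φ₀ / cos φ (so areas are preserved, h·k = 1).
At 68°: h = 0.4326, k = 2.312; principal scales a = 2.312, b = 0.4326.
sin(ω/2) = (a − b)/(a + b) = 1.879/2.744 = 0.6848, so ω = 2 arcsin(0.6848) ≈ 86.4°.

86.4°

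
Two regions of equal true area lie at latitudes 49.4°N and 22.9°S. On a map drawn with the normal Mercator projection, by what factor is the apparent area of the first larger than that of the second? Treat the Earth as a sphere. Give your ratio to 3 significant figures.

On Mercator, area is exaggerated by sec²φ = 1/cos²φ.
At 49.4°: sec²(49.4°) = 1/0.6508² = 2.361.
At 22.9°: sec²(22.9°) = 1/0.9212² = 1.178.
Ratio = 2.361/1.178 = cos²(22.9°)/cos²(49.4°) ≈ 2.00.

2.00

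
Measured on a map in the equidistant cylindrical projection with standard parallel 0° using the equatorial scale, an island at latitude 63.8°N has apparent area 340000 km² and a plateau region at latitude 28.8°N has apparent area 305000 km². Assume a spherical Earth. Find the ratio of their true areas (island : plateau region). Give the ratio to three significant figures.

On the plate carrée, areal scale = h·k = 1 × sec φ, so true area = apparent × cos φ.
True area of island: 340000 × cos(63.8°) = 340000 × 0.4415 = 150100 km².
True area of plateau region: 305000 × cos(28.8°) = 305000 × 0.8763 = 267300 km².
Ratio = 150100 / 267300 ≈ 0.562.

0.562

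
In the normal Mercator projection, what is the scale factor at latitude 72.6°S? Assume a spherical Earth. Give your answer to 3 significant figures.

For Mercator, h = k = sec φ (a conformal cylindrical projection has a single point scale, 1/cos φ).
k = 1/cos 72.6° = 1/0.2990 = 3.344.

3.34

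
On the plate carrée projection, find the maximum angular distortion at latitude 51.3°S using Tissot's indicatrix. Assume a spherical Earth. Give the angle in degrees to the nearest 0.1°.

26.7°

For the equirectangular projection with φ₀ = 0 (plate carrée), h = 1 along meridians and k = sec φ along parallels.
At 51.3°: h = 1.000, k = 1.599; principal scales a = 1.599, b = 1.000.
sin(ω/2) = (a − b)/(a + b) = 0.5994/2.599 = 0.2306, so ω = 2 arcsin(0.2306) ≈ 26.7°.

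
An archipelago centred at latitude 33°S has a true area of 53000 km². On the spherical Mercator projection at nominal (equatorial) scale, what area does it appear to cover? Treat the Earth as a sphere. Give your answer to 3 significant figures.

75400 km²

For Mercator, h = k = sec φ (a conformal cylindrical projection has a single point scale, 1/cos φ).
Areal scale = k² = sec²φ = 1/cos²(33°) = 1/0.8387² = 1.422.
Apparent area = 53000 × 1.422 ≈ 75400 km².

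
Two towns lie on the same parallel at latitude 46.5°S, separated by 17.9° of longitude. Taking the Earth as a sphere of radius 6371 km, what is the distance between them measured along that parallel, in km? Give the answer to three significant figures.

Arc length along a parallel = R cos φ · Δλ (with Δλ in radians).
= 6371 × cos 46.5° × (17.9° × π/180) = 6371 × 0.6884 × 0.3124 ≈ 1370 km.

1370 km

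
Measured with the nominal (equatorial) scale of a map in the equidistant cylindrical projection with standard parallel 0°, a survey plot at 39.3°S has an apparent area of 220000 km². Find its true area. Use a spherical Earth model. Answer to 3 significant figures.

170000 km²

For the equirectangular projection with φ₀ = 0 (plate carrée), h = 1 along meridians and k = sec φ along parallels.
Areal scale = h·k = 1 × sec φ; at 39.3°, h = 1.000, k = 1.292, so h·k = 1.292.
True area = apparent / (areal scale) = 220000 / 1.292 ≈ 170000 km².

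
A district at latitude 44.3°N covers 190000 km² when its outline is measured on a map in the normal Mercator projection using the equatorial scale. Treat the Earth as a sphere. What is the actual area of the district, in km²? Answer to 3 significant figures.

97300 km²

The Mercator projection is conformal; its linear scale factor is the same in every direction and equals sec φ = 1/cos φ.
Areal scale = k² = sec²φ = 1/cos²(44.3°) = 1/0.7157² = 1.952.
True area = apparent / (areal scale) = 190000 / 1.952 ≈ 97300 km².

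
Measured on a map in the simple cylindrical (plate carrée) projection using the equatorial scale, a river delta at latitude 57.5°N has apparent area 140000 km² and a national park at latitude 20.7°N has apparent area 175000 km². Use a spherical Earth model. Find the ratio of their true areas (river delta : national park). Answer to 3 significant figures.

On the plate carrée, areal scale = h·k = 1 × sec φ, so true area = apparent × cos φ.
True area of river delta: 140000 × cos(57.5°) = 140000 × 0.5373 = 75220 km².
True area of national park: 175000 × cos(20.7°) = 175000 × 0.9354 = 163700 km².
Ratio = 75220 / 163700 ≈ 0.460.

0.460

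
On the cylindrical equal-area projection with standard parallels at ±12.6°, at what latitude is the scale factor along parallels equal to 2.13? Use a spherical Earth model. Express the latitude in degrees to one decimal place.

Cylindrical equal-area (φ₀ = 12.6°): h = cos φ / cos 12.6° along meridians, k = cos 12.6° / cos φ along parallels; h·k = 1.
k = cos φ₀ / cos φ = 2.13  ⇒  cos φ = cos 12.6° / 2.13 = 0.4582.
φ = arccos(0.4582) ≈ 62.7°.

62.7°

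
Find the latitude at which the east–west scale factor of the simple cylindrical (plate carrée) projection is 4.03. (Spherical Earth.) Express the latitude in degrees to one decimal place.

Plate carrée: h = 1, k = sec φ along parallels.
sec φ = 4.03  ⇒  cos φ = 0.2481  ⇒  φ ≈ 75.6°.

75.6°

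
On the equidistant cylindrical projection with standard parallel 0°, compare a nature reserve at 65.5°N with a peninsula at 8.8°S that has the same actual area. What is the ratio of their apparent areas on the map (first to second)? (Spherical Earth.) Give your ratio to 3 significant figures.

2.38

Plate carrée maps x = Rλ, y = Rφ. The meridian scale is h = 1 and the parallel scale is k = 1/cos φ = sec φ.
Areal scale at 65.5°: h·k = 1.000 × 2.411 = 2.411.
Areal scale at 8.8°: h·k = 1.000 × 1.012 = 1.012.
Ratio = 2.411/1.012 ≈ 2.38.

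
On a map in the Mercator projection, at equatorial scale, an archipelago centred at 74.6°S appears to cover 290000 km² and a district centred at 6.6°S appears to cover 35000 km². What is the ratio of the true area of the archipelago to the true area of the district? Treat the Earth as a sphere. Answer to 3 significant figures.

0.592

On Mercator the areal scale is sec²φ, so true area = apparent × cos²φ.
True area of archipelago: 290000 × cos²(74.6°) = 290000 × 0.07052 = 20450 km².
True area of district: 35000 × cos²(6.6°) = 35000 × 0.9868 = 34540 km².
Ratio = 20450 / 34540 ≈ 0.592.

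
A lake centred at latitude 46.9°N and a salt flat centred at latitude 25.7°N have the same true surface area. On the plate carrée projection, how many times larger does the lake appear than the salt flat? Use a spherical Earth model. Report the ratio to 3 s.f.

1.32

For the equirectangular projection with φ₀ = 0 (plate carrée), h = 1 along meridians and k = sec φ along parallels.
Areal scale at 46.9°: h·k = 1.000 × 1.464 = 1.464.
Areal scale at 25.7°: h·k = 1.000 × 1.110 = 1.110.
Ratio = 1.464/1.110 ≈ 1.32.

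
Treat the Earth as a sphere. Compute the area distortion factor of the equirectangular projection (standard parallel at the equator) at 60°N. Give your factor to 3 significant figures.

Plate carrée maps x = Rλ, y = Rφ. The meridian scale is h = 1 and the parallel scale is k = 1/cos φ = sec φ.
Areal scale = h·k = 1 × sec φ; at 60°, h = 1.000, k = 2.000, so h·k = 2.000.

2.00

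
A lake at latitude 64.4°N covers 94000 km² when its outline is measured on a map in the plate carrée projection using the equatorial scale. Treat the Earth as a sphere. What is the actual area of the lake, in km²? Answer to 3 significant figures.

40600 km²

Plate carrée maps x = Rλ, y = Rφ. The meridian scale is h = 1 and the parallel scale is k = 1/cos φ = sec φ.
Areal scale = h·k = 1 × sec φ; at 64.4°, h = 1.000, k = 2.314, so h·k = 2.314.
True area = apparent / (areal scale) = 94000 / 2.314 ≈ 40600 km².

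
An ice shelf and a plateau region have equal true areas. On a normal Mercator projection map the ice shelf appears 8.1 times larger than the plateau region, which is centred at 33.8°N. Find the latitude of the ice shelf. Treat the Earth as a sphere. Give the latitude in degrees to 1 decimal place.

For equal true areas on Mercator, apparent areas scale as sec²φ, so the ratio is cos²φ₂ / cos²φ₁.
cos²φ₂ / cos²φ₁ = 8.1  ⇒  cos φ₁ = cos 33.8° / √8.1 = 0.8310/2.846 = 0.2920.
φ₁ = arccos(0.2920) ≈ 73.0°.

73.0°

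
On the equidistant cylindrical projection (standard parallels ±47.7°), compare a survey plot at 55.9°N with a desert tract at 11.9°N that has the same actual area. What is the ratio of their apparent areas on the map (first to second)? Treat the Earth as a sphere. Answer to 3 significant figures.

1.75

In the equirectangular projection with standard parallel φ₀ = 47.7° (x = Rλ cos φ₀, y = Rφ), meridians are true-scale (h = 1) and the parallel scale is k = cos φ₀ / cos φ.
Areal scale at 55.9°: h·k = 1.000 × 1.200 = 1.200.
Areal scale at 11.9°: h·k = 1.000 × 0.6878 = 0.6878.
Ratio = 1.200/0.6878 ≈ 1.75.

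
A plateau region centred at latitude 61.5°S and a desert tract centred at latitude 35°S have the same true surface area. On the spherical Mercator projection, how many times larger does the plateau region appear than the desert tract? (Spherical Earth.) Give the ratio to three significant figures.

Mercator areal scale is sec²φ.
At 61.5°: sec²(61.5°) = 1/0.4772² = 4.392.
At 35°: sec²(35°) = 1/0.8192² = 1.490.
Ratio = 4.392/1.490 = cos²(35°)/cos²(61.5°) ≈ 2.95.

2.95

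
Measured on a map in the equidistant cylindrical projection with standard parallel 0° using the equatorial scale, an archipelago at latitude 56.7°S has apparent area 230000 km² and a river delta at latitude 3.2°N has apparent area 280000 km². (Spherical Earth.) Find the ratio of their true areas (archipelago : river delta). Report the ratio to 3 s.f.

Plate carrée has h = 1 and k = sec φ, giving areal scale sec φ; true area = (apparent area) · cos φ.
True area of archipelago: 230000 × cos(56.7°) = 230000 × 0.5490 = 126300 km².
True area of river delta: 280000 × cos(3.2°) = 280000 × 0.9984 = 279600 km².
Ratio = 126300 / 279600 ≈ 0.452.

0.452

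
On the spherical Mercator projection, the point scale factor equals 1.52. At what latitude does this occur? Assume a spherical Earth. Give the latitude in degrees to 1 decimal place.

48.9°

Mercator scale is k = sec φ = 1/cos φ.
1/cos φ = 1.52  ⇒  cos φ = 0.6579  ⇒  φ = arccos(0.6579) ≈ 48.9°.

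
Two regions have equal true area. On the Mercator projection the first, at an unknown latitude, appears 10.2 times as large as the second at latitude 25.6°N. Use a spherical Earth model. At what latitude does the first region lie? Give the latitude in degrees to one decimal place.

73.6°

On Mercator, (apparent₁)/(apparent₂) = sec²φ₁ / sec²φ₂ when true areas are equal.
cos²φ₂ / cos²φ₁ = 10.2  ⇒  cos φ₁ = cos 25.6° / √10.2 = 0.9018/3.194 = 0.2824.
φ₁ = arccos(0.2824) ≈ 73.6°.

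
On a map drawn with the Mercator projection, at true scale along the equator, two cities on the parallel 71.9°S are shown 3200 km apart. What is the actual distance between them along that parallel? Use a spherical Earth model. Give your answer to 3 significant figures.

Mercator is conformal, so the point scale is isotropic: h = k = sec φ = 1/cos φ.
Along the parallel at 71.9°, map distances are exaggerated by k = sec 71.9° = 3.219.
True distance = 3200 / 3.219 = 3200 × cos 71.9° ≈ 994 km.

994 km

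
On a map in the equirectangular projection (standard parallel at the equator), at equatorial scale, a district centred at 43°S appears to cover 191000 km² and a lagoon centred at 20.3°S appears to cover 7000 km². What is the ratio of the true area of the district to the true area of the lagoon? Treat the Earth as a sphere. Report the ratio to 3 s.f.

21.3

Plate carrée has h = 1 and k = sec φ, giving areal scale sec φ; true area = (apparent area) · cos φ.
True area of district: 191000 × cos(43°) = 191000 × 0.7314 = 139700 km².
True area of lagoon: 7000 × cos(20.3°) = 7000 × 0.9379 = 6565 km².
Ratio = 139700 / 6565 ≈ 21.3.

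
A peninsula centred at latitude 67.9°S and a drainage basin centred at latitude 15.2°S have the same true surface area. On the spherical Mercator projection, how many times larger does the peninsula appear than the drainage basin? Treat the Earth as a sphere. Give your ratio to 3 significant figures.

6.58

On Mercator, area is exaggerated by sec²φ = 1/cos²φ.
At 67.9°: sec²(67.9°) = 1/0.3762² = 7.065.
At 15.2°: sec²(15.2°) = 1/0.9650² = 1.074.
Ratio = 7.065/1.074 = cos²(15.2°)/cos²(67.9°) ≈ 6.58.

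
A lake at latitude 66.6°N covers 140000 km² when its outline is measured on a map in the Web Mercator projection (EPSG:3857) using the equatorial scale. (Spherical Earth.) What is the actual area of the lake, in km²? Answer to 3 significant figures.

Mercator is conformal, so the point scale is isotropic: h = k = sec φ = 1/cos φ.
Areal scale = k² = sec²φ = 1/cos²(66.6°) = 1/0.3971² = 6.340.
True area = apparent / (areal scale) = 140000 / 6.340 ≈ 22100 km².

22100 km²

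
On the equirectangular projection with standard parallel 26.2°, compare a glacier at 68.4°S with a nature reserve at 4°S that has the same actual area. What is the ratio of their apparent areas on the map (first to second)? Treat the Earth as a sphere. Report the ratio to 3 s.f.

The equidistant cylindrical projection with φ₀ = 26.2° has h = 1 (meridians true) and k = cos φ₀ / cos φ along parallels.
Areal scale at 68.4°: h·k = 1.000 × 2.437 = 2.437.
Areal scale at 4°: h·k = 1.000 × 0.8994 = 0.8994.
Ratio = 2.437/0.8994 ≈ 2.71.

2.71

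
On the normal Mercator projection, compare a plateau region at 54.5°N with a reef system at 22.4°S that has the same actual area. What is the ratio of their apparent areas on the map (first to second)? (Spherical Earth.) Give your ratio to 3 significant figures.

On Mercator, area is exaggerated by sec²φ = 1/cos²φ.
At 54.5°: sec²(54.5°) = 1/0.5807² = 2.965.
At 22.4°: sec²(22.4°) = 1/0.9245² = 1.170.
Ratio = 2.965/1.170 = cos²(22.4°)/cos²(54.5°) ≈ 2.53.

2.53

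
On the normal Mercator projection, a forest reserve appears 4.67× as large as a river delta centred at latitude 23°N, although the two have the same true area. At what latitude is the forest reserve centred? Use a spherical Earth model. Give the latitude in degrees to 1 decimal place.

For equal true areas on Mercator, apparent areas scale as sec²φ, so the ratio is cos²φ₂ / cos²φ₁.
cos²φ₂ / cos²φ₁ = 4.67  ⇒  cos φ₁ = cos 23° / √4.67 = 0.9205/2.161 = 0.4260.
φ₁ = arccos(0.4260) ≈ 64.8°.

64.8°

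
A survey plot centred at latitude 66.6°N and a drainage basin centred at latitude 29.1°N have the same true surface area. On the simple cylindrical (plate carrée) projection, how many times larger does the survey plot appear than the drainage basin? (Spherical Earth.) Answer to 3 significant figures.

2.20

In the plate carrée (x = Rλ, y = Rφ), meridians are true-scale (h = 1) and parallels are stretched by k = sec φ.
Areal scale at 66.6°: h·k = 1.000 × 2.518 = 2.518.
Areal scale at 29.1°: h·k = 1.000 × 1.144 = 1.144.
Ratio = 2.518/1.144 ≈ 2.20.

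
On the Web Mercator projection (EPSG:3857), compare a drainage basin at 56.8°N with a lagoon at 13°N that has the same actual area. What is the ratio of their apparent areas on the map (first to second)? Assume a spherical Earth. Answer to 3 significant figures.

Mercator areal scale is sec²φ.
At 56.8°: sec²(56.8°) = 1/0.5476² = 3.335.
At 13°: sec²(13°) = 1/0.9744² = 1.053.
Ratio = 3.335/1.053 = cos²(13°)/cos²(56.8°) ≈ 3.17.

3.17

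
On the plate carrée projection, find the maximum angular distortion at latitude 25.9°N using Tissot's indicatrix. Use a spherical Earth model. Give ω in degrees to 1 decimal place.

In the plate carrée (x = Rλ, y = Rφ), meridians are true-scale (h = 1) and parallels are stretched by k = sec φ.
At 25.9°: h = 1.000, k = 1.112; principal scales a = 1.112, b = 1.000.
sin(ω/2) = (a − b)/(a + b) = 0.1117/2.112 = 0.05288, so ω = 2 arcsin(0.05288) ≈ 6.1°.

6.1°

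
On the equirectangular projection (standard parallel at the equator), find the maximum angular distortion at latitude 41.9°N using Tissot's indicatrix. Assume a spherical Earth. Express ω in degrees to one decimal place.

16.9°

For the equirectangular projection with φ₀ = 0 (plate carrée), h = 1 along meridians and k = sec φ along parallels.
At 41.9°: h = 1.000, k = 1.344; principal scales a = 1.344, b = 1.000.
sin(ω/2) = (a − b)/(a + b) = 0.3435/2.344 = 0.1466, so ω = 2 arcsin(0.1466) ≈ 16.9°.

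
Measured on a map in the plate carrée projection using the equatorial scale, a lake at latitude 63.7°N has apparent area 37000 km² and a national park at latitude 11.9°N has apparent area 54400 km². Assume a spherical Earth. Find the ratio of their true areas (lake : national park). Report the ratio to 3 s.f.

0.308

Plate carrée has h = 1 and k = sec φ, giving areal scale sec φ; true area = (apparent area) · cos φ.
True area of lake: 37000 × cos(63.7°) = 37000 × 0.4431 = 16390 km².
True area of national park: 54400 × cos(11.9°) = 54400 × 0.9785 = 53230 km².
Ratio = 16390 / 53230 ≈ 0.308.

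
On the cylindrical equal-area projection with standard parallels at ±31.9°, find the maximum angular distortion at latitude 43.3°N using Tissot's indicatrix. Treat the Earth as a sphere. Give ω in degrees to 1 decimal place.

17.6°

Cylindrical equal-area (φ₀ = 31.9°): h = cos φ / cos 31.9° along meridians, k = cos 31.9° / cos φ along parallels; h·k = 1.
At 43.3°: h = 0.8572, k = 1.167; principal scales a = 1.167, b = 0.8572.
sin(ω/2) = (a − b)/(a + b) = 0.3093/2.024 = 0.1528, so ω = 2 arcsin(0.1528) ≈ 17.6°.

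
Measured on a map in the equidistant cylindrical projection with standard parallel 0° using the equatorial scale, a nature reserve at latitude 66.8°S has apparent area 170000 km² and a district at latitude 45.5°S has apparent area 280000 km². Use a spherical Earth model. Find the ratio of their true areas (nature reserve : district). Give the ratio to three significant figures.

0.341

Plate carrée has h = 1 and k = sec φ, giving areal scale sec φ; true area = (apparent area) · cos φ.
True area of nature reserve: 170000 × cos(66.8°) = 170000 × 0.3939 = 66970 km².
True area of district: 280000 × cos(45.5°) = 280000 × 0.7009 = 196300 km².
Ratio = 66970 / 196300 ≈ 0.341.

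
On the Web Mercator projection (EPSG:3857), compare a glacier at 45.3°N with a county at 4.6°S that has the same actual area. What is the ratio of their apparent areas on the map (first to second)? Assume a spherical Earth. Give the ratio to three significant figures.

2.01

On Mercator, area is exaggerated by sec²φ = 1/cos²φ.
At 45.3°: sec²(45.3°) = 1/0.7034² = 2.021.
At 4.6°: sec²(4.6°) = 1/0.9968² = 1.006.
Ratio = 2.021/1.006 = cos²(4.6°)/cos²(45.3°) ≈ 2.01.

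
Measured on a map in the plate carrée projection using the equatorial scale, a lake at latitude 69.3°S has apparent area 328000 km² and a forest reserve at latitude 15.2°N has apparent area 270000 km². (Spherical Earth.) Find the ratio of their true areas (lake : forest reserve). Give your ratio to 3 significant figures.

On the plate carrée, areal scale = h·k = 1 × sec φ, so true area = apparent × cos φ.
True area of lake: 328000 × cos(69.3°) = 328000 × 0.3535 = 115900 km².
True area of forest reserve: 270000 × cos(15.2°) = 270000 × 0.9650 = 260600 km².
Ratio = 115900 / 260600 ≈ 0.445.

0.445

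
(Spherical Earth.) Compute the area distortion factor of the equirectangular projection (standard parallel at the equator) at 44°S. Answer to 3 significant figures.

Plate carrée maps x = Rλ, y = Rφ. The meridian scale is h = 1 and the parallel scale is k = 1/cos φ = sec φ.
Areal scale = h·k = 1 × sec φ; at 44°, h = 1.000, k = 1.390, so h·k = 1.390.

1.39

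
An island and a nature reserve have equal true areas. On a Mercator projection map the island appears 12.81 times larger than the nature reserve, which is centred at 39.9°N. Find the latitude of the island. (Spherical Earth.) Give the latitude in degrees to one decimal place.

Mercator areal scale is sec²φ, so apparent-area ratio = sec²φ₁ / sec²φ₂ = cos²φ₂ / cos²φ₁.
cos²φ₂ / cos²φ₁ = 12.81  ⇒  cos φ₁ = cos 39.9° / √12.81 = 0.7672/3.579 = 0.2143.
φ₁ = arccos(0.2143) ≈ 77.6°.

77.6°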